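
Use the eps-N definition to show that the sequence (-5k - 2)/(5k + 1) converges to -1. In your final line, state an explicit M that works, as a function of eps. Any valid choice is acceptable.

M = (1/5)/eps

Fix eps > 0. For k ≥ 1, |(-5k - 2)/(5k + 1) + 1| = |-5|/(5(5k + 1)) = 5/(5(5k + 1)).
Since 5k + 1 ≥ 5k for k ≥ 1, this is ≤ 5/(5·5k) = (1/5)/k.
So |(-5k - 2)/(5k + 1) + 1| < eps whenever k > (1/5)/eps.
Take M = (1/5)/eps. If k > M then |(-5k - 2)/(5k + 1) + 1| ≤ (1/5)/k < eps.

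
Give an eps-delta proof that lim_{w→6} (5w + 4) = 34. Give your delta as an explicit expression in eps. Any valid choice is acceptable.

Let eps > 0 be given. We need delta > 0 so that 0 < |w − 6| < delta implies |(5w + 4) − 34| < eps.
Since (5w + 4) − 34 = 5(w − 6), we have |(5w + 4) − 34| = 5|w − 6|.
So 5|w − 6| < eps exactly when |w − 6| < eps/5.
Choosing delta = eps/5 gives |(5w + 4) − 34| = 5|w − 6| < eps whenever |w − 6| < delta.

delta = eps/5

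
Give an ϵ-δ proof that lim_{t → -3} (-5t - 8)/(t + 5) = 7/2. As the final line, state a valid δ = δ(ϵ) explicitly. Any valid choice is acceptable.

δ = min(1, (2/17)ϵ)

Fix ϵ > 0. We want δ > 0 with 0 < |t + 3| < δ ⇒ |(-5t - 8)/(t + 5) − (7/2)| < ϵ.
Combining over a common denominator, (-5t - 8)/(t + 5) − (7/2) = [(-5t - 8)·2 − 7·(t + 5)] / [2·(t + 5)] = -17(t + 3) / (2(t + 5)).
So |(-5t - 8)/(t + 5) − (7/2)| = 17|t + 3| / (2·|t + 5|).
Restrict δ ≤ 1. Then |t + 3| < 1 gives |t + 5| = |(t + 3) + 2| ≥ 2 − 1 = 1.
Hence |(-5t - 8)/(t + 5) − (7/2)| < 17|t + 3|/(2·1) = (17/2)|t + 3|, which is < ϵ once |t + 3| < (2/17)ϵ.
Take δ = min(1, (2/17)ϵ). Then 0 < |t + 3| < δ forces both bounds, so |(-5t - 8)/(t + 5) − (7/2)| < ϵ.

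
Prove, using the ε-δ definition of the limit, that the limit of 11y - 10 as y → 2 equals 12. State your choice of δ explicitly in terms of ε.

δ = ε/11

Suppose ε > 0. We need δ > 0 so that 0 < |y − 2| < δ implies |(11y - 10) − 12| < ε.
Since (11y - 10) − 12 = 11(y − 2), we have |(11y - 10) − 12| = 11|y − 2|.
Thus it suffices that |y − 2| < ε/11.
Take δ = ε/11. If 0 < |y − 2| < δ then |(11y - 10) − 12| = 11|y − 2| < 11·(ε/11) = ε.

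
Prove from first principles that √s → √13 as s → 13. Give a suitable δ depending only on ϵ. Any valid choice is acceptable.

Let ϵ > 0. We want δ > 0 such that 0 < |s − 13| < δ implies |√s − √13| < ϵ.
Multiplying by the conjugate, |√s − √13| = |s − 13|/(√s + √13).
Restrict δ ≤ 13 so that |s − 13| < 13 forces s > 0, and then √s + √13 > √13.
Hence |√s − √13| < |s − 13|/√13, which is < ϵ once |s − 13| < √13·ϵ.
Take δ = min(13, √13·ϵ). If 0 < |s − 13| < δ then s > 0 and |√s − √13| < |s − 13|/√13 < ϵ.

δ = min(13, √13·ϵ)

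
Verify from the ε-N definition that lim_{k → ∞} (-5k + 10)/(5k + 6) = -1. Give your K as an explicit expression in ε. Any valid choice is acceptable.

K = (16/5)/ε

Let ε > 0 be given. For k ≥ 1, |(-5k + 10)/(5k + 6) + 1| = |80|/(5(5k + 6)) = 80/(5(5k + 6)).
Since 5k + 6 ≥ 5k for k ≥ 1, this is ≤ 80/(5·5k) = (16/5)/k.
So |(-5k + 10)/(5k + 6) + 1| < ε whenever k > (16/5)/ε.
Take K = (16/5)/ε. If k > K then |(-5k + 10)/(5k + 6) + 1| ≤ (16/5)/k < ε.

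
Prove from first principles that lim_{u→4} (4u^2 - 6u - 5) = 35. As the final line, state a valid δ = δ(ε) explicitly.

Let ε > 0 be given. We want δ > 0 such that 0 < |u − 4| < δ implies |(4u^2 - 6u - 5) − 35| < ε.
(4u^2 - 6u - 5) − 35 = 4u^2 - 6u - 40 = (u − 4)(4u + 10).
So |(4u^2 - 6u - 5) − 35| = |u − 4|·|4u + 10|.
Assume first that |u − 4| < 2, so |u| < 6. Then |4u + 10| ≤ 4·6 + 10 = 34.
Hence |(4u^2 - 6u - 5) − 35| ≤ 34|u − 4| < ε provided |u − 4| < ε/34.
Take δ = min(2, ε/34). Then 0 < |u − 4| < δ gives both |u − 4| < 2 and |u − 4| < ε/34, so |(4u^2 - 6u - 5) − 35| < ε.

δ = min(2, ε/34)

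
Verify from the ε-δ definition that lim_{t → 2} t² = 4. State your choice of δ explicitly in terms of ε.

δ = min(1, ε/5)

Let ε > 0. We seek δ > 0 with 0 < |t − 2| < δ ⇒ |t² − 4| < ε.
Factor: t² − 4 = (t − 2)(t + 2), so |t² − 4| = |t − 2|·|t + 2|.
Restrict δ ≤ 1. Then |t − 2| < 1 gives |t| < 3, so by the triangle inequality |t + 2| ≤ 3 + 2 = 5.
Hence |t² − 4| ≤ 5|t − 2|, which is < ε once |t − 2| < ε/5.
Take δ = min(1, ε/5). If 0 < |t − 2| < δ then both bounds hold and |t² − 4| ≤ 5|t − 2| < 5·(ε/5) = ε.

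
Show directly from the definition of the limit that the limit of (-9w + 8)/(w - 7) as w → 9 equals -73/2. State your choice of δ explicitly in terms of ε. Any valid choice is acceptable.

Let ε > 0 be given. We want δ > 0 with 0 < |w − 9| < δ ⇒ |(-9w + 8)/(w - 7) + 73/2| < ε.
Combining over a common denominator, (-9w + 8)/(w - 7) + 73/2 = [(-9w + 8)·2 − (-73)·(w - 7)] / [2·(w - 7)] = 55(w − 9) / (2(w - 7)).
So |(-9w + 8)/(w - 7) + 73/2| = 55|w − 9| / (2·|w − 7|).
Restrict δ ≤ 1. Then |w − 9| < 1 gives |w − 7| = |(w − 9) + 2| ≥ 2 − 1 = 1.
Hence |(-9w + 8)/(w - 7) + 73/2| < 55|w − 9|/(2·1) = (55/2)|w − 9|, which is < ε once |w − 9| < (2/55)ε.
Take δ = min(1, (2/55)ε). Then 0 < |w − 9| < δ forces both bounds, so |(-9w + 8)/(w - 7) + 73/2| < ε.

δ = min(1, (2/55)ε)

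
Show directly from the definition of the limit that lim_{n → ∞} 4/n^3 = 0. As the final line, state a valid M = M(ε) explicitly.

M = (4/ε)^{1/3}

Let ε > 0 be given. For n ≥ 1, |4/n^3 − 0| = 4/n^3.
4/n^3 < ε ⇔ n^3 > 4/ε ⇔ n > (4/ε)^{1/3}.
Take M = (4/ε)^{1/3}. Then n > M implies 4/n^3 < ε.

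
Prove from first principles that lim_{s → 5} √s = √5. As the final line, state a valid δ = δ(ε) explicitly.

δ = min(5, √5·ε)

Suppose ε > 0. We want δ > 0 such that 0 < |s − 5| < δ implies |√s − √5| < ε.
Rationalise: √s − √5 = (s − 5)/(√s + √5), so |√s − √5| = |s − 5|/(√s + √5).
Restrict δ ≤ 5 so that |s − 5| < 5 forces s > 0, and then √s + √5 > √5.
Hence |√s − √5| < |s − 5|/√5, which is < ε once |s − 5| < √5·ε.
Take δ = min(5, √5·ε). If 0 < |s − 5| < δ then s > 0 and |√s − √5| < |s − 5|/√5 < ε.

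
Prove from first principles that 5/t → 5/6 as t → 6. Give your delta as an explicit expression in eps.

delta = min(3, (18/5)eps)

Let eps > 0 be given. We seek delta > 0 such that 0 < |t − 6| < delta implies |5/t − (5/6)| < eps.
|5/t − (5/6)| = 5·|6 − t|/(6·|t|) = 5|t − 6|/(6|t|).
Restrict delta ≤ 3. Then |t − 6| < 3 gives |t| > 3, so 6|t| > 18.
Then |5/t − (5/6)| < 5|t − 6|/18, which is < eps when |t − 6| < (18/5)eps.
Take delta = min(3, (18/5)eps). Then 0 < |t − 6| < delta gives both |t − 6| < 3 and |t − 6| < (18/5)eps, so |5/t − (5/6)| < eps.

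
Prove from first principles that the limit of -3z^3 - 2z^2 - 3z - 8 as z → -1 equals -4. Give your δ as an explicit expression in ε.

δ = min(2, ε/34)

Let ε > 0 be given. We want δ > 0 such that 0 < |z + 1| < δ implies |(-3z^3 - 2z^2 - 3z - 8) + 4| < ε.
(-3z^3 - 2z^2 - 3z - 8) + 4 = -3z^3 - 2z^2 - 3z - 4 = (z + 1)(-3z^2 + z - 4).
So |(-3z^3 - 2z^2 - 3z - 8) + 4| = |z + 1|·|-3z^2 + z - 4|.
Assume first that |z + 1| < 2, so |z| < 3. Then |-3z^2 + z - 4| ≤ 3·3^2 + 3 + 4 = 34.
Hence |(-3z^3 - 2z^2 - 3z - 8) + 4| ≤ 34|z + 1| < ε provided |z + 1| < ε/34.
Take δ = min(2, ε/34). Then 0 < |z + 1| < δ gives both |z + 1| < 2 and |z + 1| < ε/34, so |(-3z^3 - 2z^2 - 3z - 8) + 4| < ε.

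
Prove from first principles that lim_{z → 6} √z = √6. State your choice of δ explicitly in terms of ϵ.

Let ϵ > 0. We want δ > 0 such that 0 < |z − 6| < δ implies |√z − √6| < ϵ.
Multiplying by the conjugate, |√z − √6| = |z − 6|/(√z + √6).
Restrict δ ≤ 6 so that |z − 6| < 6 forces z > 0, and then √z + √6 > √6.
Hence |√z − √6| < |z − 6|/√6, which is < ϵ once |z − 6| < √6·ϵ.
Take δ = min(6, √6·ϵ). If 0 < |z − 6| < δ then z > 0 and |√z − √6| < |z − 6|/√6 < ϵ.

δ = min(6, √6·ϵ)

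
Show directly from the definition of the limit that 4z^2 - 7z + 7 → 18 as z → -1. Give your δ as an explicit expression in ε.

Let ε > 0 be given. We want δ > 0 such that 0 < |z + 1| < δ implies |(4z^2 - 7z + 7) − 18| < ε.
(4z^2 - 7z + 7) − 18 = 4z^2 - 7z - 11 = (z + 1)(4z - 11).
So |(4z^2 - 7z + 7) − 18| = |z + 1|·|4z - 11|.
Require δ ≤ 1. Then |z + 1| < 1 gives |z| < 2, and by the triangle inequality |4z - 11| ≤ 4·2 + 11 = 19.
Hence |(4z^2 - 7z + 7) − 18| ≤ 19|z + 1| < ε provided |z + 1| < ε/19.
Choosing δ = min(1, ε/19) ensures both conditions, hence |(4z^2 - 7z + 7) − 18| < ε.

δ = min(1, ε/19)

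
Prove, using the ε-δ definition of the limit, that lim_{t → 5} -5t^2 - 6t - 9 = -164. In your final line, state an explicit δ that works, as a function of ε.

δ = min(2, ε/66)

Let ε > 0 be given. We want δ > 0 such that 0 < |t − 5| < δ implies |(-5t^2 - 6t - 9) + 164| < ε.
(-5t^2 - 6t - 9) + 164 = -5t^2 - 6t + 155 = (t − 5)(-5t - 31).
So |(-5t^2 - 6t - 9) + 164| = |t − 5|·|-5t - 31|.
Assume first that |t − 5| < 2, so |t| < 7. Then |-5t - 31| ≤ 5·7 + 31 = 66.
Hence |(-5t^2 - 6t - 9) + 164| ≤ 66|t − 5| < ε provided |t − 5| < ε/66.
Choosing δ = min(2, ε/66) ensures both conditions, hence |(-5t^2 - 6t - 9) + 164| < ε.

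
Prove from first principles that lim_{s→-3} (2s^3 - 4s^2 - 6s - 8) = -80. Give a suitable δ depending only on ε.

Suppose ε > 0. We want δ > 0 such that 0 < |s + 3| < δ implies |(2s^3 - 4s^2 - 6s - 8) + 80| < ε.
(2s^3 - 4s^2 - 6s - 8) + 80 = 2s^3 - 4s^2 - 6s + 72 = (s + 3)(2s^2 - 10s + 24).
So |(2s^3 - 4s^2 - 6s - 8) + 80| = |s + 3|·|2s^2 - 10s + 24|.
Require δ ≤ 1. Then |s + 3| < 1 gives |s| < 4, and by the triangle inequality |2s^2 - 10s + 24| ≤ 2·4^2 + 10·4 + 24 = 96.
Hence |(2s^3 - 4s^2 - 6s - 8) + 80| ≤ 96|s + 3| < ε provided |s + 3| < ε/96.
Take δ = min(1, ε/96). Then 0 < |s + 3| < δ gives both |s + 3| < 1 and |s + 3| < ε/96, so |(2s^3 - 4s^2 - 6s - 8) + 80| < ε.

δ = min(1, ε/96)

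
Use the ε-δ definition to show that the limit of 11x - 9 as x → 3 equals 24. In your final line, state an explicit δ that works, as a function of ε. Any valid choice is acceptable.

Fix ε > 0. We need δ > 0 so that 0 < |x − 3| < δ implies |(11x - 9) − 24| < ε.
|(11x - 9) − 24| = |11x - 33| = 11|x − 3|.
Thus it suffices that |x − 3| < ε/11.
Take δ = ε/11. If 0 < |x − 3| < δ then |(11x - 9) − 24| = 11|x − 3| < 11·(ε/11) = ε.

δ = ε/11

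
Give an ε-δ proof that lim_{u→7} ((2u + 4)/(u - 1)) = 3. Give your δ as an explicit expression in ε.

Let ε > 0 be given. We want δ > 0 with 0 < |u − 7| < δ ⇒ |(2u + 4)/(u - 1) − 3| < ε.
Combining over a common denominator, (2u + 4)/(u - 1) − 3 = [(2u + 4)·6 − 18·(u - 1)] / [6·(u - 1)] = -6(u − 7) / (6(u - 1)).
So |(2u + 4)/(u - 1) − 3| = 6|u − 7| / (6·|u − 1|).
Restrict δ ≤ 3. Then |u − 7| < 3 gives |u − 1| = |(u − 7) + 6| ≥ 6 − 3 = 3.
Hence |(2u + 4)/(u - 1) − 3| < 6|u − 7|/(6·3) = (1/3)|u − 7|, which is < ε once |u − 7| < 3ε.
Take δ = min(3, 3ε). Then 0 < |u − 7| < δ forces both bounds, so |(2u + 4)/(u - 1) − 3| < ε.

δ = min(3, 3ε)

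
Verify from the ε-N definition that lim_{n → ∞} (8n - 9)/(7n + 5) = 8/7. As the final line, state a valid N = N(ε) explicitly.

Let ε > 0. For n ≥ 1, |(8n - 9)/(7n + 5) − (8/7)| = |-103|/(7(7n + 5)) = 103/(7(7n + 5)).
Since 7n + 5 ≥ 7n for n ≥ 1, this is ≤ 103/(7·7n) = (103/49)/n.
So |(8n - 9)/(7n + 5) − (8/7)| < ε whenever n > (103/49)/ε.
Take N = (103/49)/ε. If n > N then |(8n - 9)/(7n + 5) − (8/7)| ≤ (103/49)/n < ε.

N = (103/49)/ε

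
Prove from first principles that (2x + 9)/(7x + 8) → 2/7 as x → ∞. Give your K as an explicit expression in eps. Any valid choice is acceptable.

Let eps > 0. We seek K > 0 such that x > K implies |(2x + 9)/(7x + 8) − (2/7)| < eps.
(2x + 9)/(7x + 8) − (2/7) = (7(2x + 9) − 2(7x + 8)) / (7(7x + 8)) = 47/(7(7x + 8)).
For x > 0 we have 7x + 8 > 7x, so |(2x + 9)/(7x + 8) − (2/7)| = 47/(7(7x + 8)) < 47/(7·7x) = (47/49)/x.
Thus |(2x + 9)/(7x + 8) − (2/7)| < eps whenever x > (47/49)/eps.
Take K = (47/49)/eps. If x > K then |(2x + 9)/(7x + 8) − (2/7)| < (47/49)/x < eps.

K = (47/49)/eps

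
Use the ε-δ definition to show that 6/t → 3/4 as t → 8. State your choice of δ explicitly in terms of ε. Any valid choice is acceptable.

δ = min(4, (16/3)ε)

Fix ε > 0. We seek δ > 0 such that 0 < |t − 8| < δ implies |6/t − (3/4)| < ε.
|6/t − (3/4)| = 6·|8 − t|/(8·|t|) = 6|t − 8|/(8|t|).
Require δ ≤ 4 so that |t| > 8 − 4 = 4, hence 8|t| > 32.
Then |6/t − (3/4)| < 6|t − 8|/32, which is < ε when |t − 8| < (16/3)ε.
Take δ = min(4, (16/3)ε). Then 0 < |t − 8| < δ gives both |t − 8| < 4 and |t − 8| < (16/3)ε, so |6/t − (3/4)| < ε.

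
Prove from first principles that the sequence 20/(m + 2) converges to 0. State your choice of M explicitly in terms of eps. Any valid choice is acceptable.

Let eps > 0. For m ≥ 1, |20/(m + 2) − 0| = 20/(m + 2) ≤ 20/m.
We need 20/m < eps, i.e. m > 20/eps.
Take M = 20/eps. If m > M then |20/(m + 2)| ≤ 20/m < eps.

M = 20/eps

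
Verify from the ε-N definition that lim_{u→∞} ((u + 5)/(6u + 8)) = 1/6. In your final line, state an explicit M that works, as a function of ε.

Let ε > 0 be given. We seek M > 0 such that u > M implies |(u + 5)/(6u + 8) − (1/6)| < ε.
(u + 5)/(6u + 8) − (1/6) = (6(u + 5) − (6u + 8)) / (6(6u + 8)) = 22/(6(6u + 8)).
For u > 0 we have 6u + 8 > 6u, so |(u + 5)/(6u + 8) − (1/6)| = 22/(6(6u + 8)) < 22/(6·6u) = (11/18)/u.
Thus |(u + 5)/(6u + 8) − (1/6)| < ε whenever u > (11/18)/ε.
Take M = (11/18)/ε. If u > M then |(u + 5)/(6u + 8) − (1/6)| < (11/18)/u < ε.

M = (11/18)/ε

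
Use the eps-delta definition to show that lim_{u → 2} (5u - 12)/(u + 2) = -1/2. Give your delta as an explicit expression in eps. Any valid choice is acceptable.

delta = min(2, (4/11)eps)

Suppose eps > 0. We want delta > 0 with 0 < |u − 2| < delta ⇒ |(5u - 12)/(u + 2) + 1/2| < eps.
Combining over a common denominator, (5u - 12)/(u + 2) + 1/2 = [(5u - 12)·4 − (-2)·(u + 2)] / [4·(u + 2)] = 22(u − 2) / (4(u + 2)).
So |(5u - 12)/(u + 2) + 1/2| = 22|u − 2| / (4·|u + 2|).
Require delta ≤ 2, so |u + 2| ≥ |4| − |u − 2| > 4 − 2 = 2.
Hence |(5u - 12)/(u + 2) + 1/2| < 22|u − 2|/(4·2) = (11/4)|u − 2|, which is < eps once |u − 2| < (4/11)eps.
Take delta = min(2, (4/11)eps). Then 0 < |u − 2| < delta forces both bounds, so |(5u - 12)/(u + 2) + 1/2| < eps.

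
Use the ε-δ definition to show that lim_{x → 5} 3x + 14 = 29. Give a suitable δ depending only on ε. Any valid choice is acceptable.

Let ε > 0 be given. We need δ > 0 so that 0 < |x − 5| < δ implies |(3x + 14) − 29| < ε.
Since (3x + 14) − 29 = 3(x − 5), we have |(3x + 14) − 29| = 3|x − 5|.
Thus it suffices that |x − 5| < ε/3.
Take δ = ε/3. If 0 < |x − 5| < δ then |(3x + 14) − 29| = 3|x − 5| < 3·(ε/3) = ε.

δ = ε/3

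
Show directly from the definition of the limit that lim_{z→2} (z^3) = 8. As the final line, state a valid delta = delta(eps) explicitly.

Suppose eps > 0. We seek delta > 0 with 0 < |z − 2| < delta ⇒ |z^3 − 8| < eps.
Factor: z^3 − 8 = (z − 2)(z^2 + 2z + 4), so |z^3 − 8| = |z − 2|·|z^2 + 2z + 4|.
Restrict delta ≤ 2. Then |z − 2| < 2 gives |z| < 4, so by the triangle inequality |z^2 + 2z + 4| ≤ 4^2 + 2·4 + 4 = 28.
Hence |z^3 − 8| ≤ 28|z − 2|, which is < eps once |z − 2| < eps/28.
Take delta = min(2, eps/28). If 0 < |z − 2| < delta then both bounds hold and |z^3 − 8| ≤ 28|z − 2| < 28·(eps/28) = eps.

delta = min(2, eps/28)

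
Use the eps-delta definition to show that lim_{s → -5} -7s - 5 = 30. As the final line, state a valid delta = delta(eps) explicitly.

delta = eps/7

Let eps > 0. We need delta > 0 so that 0 < |s + 5| < delta implies |(-7s - 5) − 30| < eps.
|(-7s - 5) − 30| = |-7s - 35| = 7|s + 5|.
Thus it suffices that |s + 5| < eps/7.
Take delta = eps/7. If 0 < |s + 5| < delta then |(-7s - 5) − 30| = 7|s + 5| < 7·(eps/7) = eps.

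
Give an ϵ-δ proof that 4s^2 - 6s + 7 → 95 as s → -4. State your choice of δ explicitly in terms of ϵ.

Suppose ϵ > 0. We want δ > 0 such that 0 < |s + 4| < δ implies |(4s^2 - 6s + 7) − 95| < ϵ.
(4s^2 - 6s + 7) − 95 = 4s^2 - 6s - 88 = (s + 4)(4s - 22).
So |(4s^2 - 6s + 7) − 95| = |s + 4|·|4s - 22|.
Assume first that |s + 4| < 1, so |s| < 5. Then |4s - 22| ≤ 4·5 + 22 = 42.
Hence |(4s^2 - 6s + 7) − 95| ≤ 42|s + 4| < ϵ provided |s + 4| < ϵ/42.
Take δ = min(1, ϵ/42). Then 0 < |s + 4| < δ gives both |s + 4| < 1 and |s + 4| < ϵ/42, so |(4s^2 - 6s + 7) − 95| < ϵ.

δ = min(1, ϵ/42)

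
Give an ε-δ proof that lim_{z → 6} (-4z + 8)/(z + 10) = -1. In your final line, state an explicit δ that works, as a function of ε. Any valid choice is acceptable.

δ = min(8, (8/3)ε)

Suppose ε > 0. We want δ > 0 with 0 < |z − 6| < δ ⇒ |(-4z + 8)/(z + 10) + 1| < ε.
Combining over a common denominator, (-4z + 8)/(z + 10) + 1 = [(-4z + 8)·16 − (-16)·(z + 10)] / [16·(z + 10)] = -48(z − 6) / (16(z + 10)).
So |(-4z + 8)/(z + 10) + 1| = 48|z − 6| / (16·|z + 10|).
Restrict δ ≤ 8. Then |z − 6| < 8 gives |z + 10| = |(z − 6) + 16| ≥ 16 − 8 = 8.
Hence |(-4z + 8)/(z + 10) + 1| < 48|z − 6|/(16·8) = (3/8)|z − 6|, which is < ε once |z − 6| < (8/3)ε.
Take δ = min(8, (8/3)ε). Then 0 < |z − 6| < δ forces both bounds, so |(-4z + 8)/(z + 10) + 1| < ε.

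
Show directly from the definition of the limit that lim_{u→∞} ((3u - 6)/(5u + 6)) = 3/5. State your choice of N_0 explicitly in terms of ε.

Let ε > 0. We seek N_0 > 0 such that u > N_0 implies |(3u - 6)/(5u + 6) − (3/5)| < ε.
(3u - 6)/(5u + 6) − (3/5) = (5(3u - 6) − 3(5u + 6)) / (5(5u + 6)) = -48/(5(5u + 6)).
For u > 0 we have 5u + 6 > 5u, so |(3u - 6)/(5u + 6) − (3/5)| = 48/(5(5u + 6)) < 48/(5·5u) = (48/25)/u.
Thus |(3u - 6)/(5u + 6) − (3/5)| < ε whenever u > (48/25)/ε.
Take N_0 = (48/25)/ε. If u > N_0 then |(3u - 6)/(5u + 6) − (3/5)| < (48/25)/u < ε.

N_0 = (48/25)/ε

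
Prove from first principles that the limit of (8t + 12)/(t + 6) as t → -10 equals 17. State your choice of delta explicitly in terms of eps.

delta = min(2, (2/9)eps)

Fix eps > 0. We want delta > 0 with 0 < |t + 10| < delta ⇒ |(8t + 12)/(t + 6) − 17| < eps.
Combining over a common denominator, (8t + 12)/(t + 6) − 17 = [(8t + 12)·(-4) − (-68)·(t + 6)] / [(-4)·(t + 6)] = 36(t + 10) / ((-4)(t + 6)).
So |(8t + 12)/(t + 6) − 17| = 36|t + 10| / (4·|t + 6|).
Restrict delta ≤ 2. Then |t + 10| < 2 gives |t + 6| = |(t + 10) + (-4)| ≥ 4 − 2 = 2.
Hence |(8t + 12)/(t + 6) − 17| < 36|t + 10|/(4·2) = (9/2)|t + 10|, which is < eps once |t + 10| < (2/9)eps.
Take delta = min(2, (2/9)eps). Then 0 < |t + 10| < delta forces both bounds, so |(8t + 12)/(t + 6) − 17| < eps.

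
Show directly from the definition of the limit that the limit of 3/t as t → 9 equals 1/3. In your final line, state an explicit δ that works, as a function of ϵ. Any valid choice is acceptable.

Suppose ϵ > 0. We seek δ > 0 such that 0 < |t − 9| < δ implies |3/t − (1/3)| < ϵ.
|3/t − (1/3)| = 3·|9 − t|/(9·|t|) = 3|t − 9|/(9|t|).
Restrict δ ≤ 9/2. Then |t − 9| < 9/2 gives |t| > 9/2, so 9|t| > 81/2.
Then |3/t − (1/3)| < 3|t − 9|/(81/2), which is < ϵ when |t − 9| < (27/2)ϵ.
Take δ = min(9/2, (27/2)ϵ). Then 0 < |t − 9| < δ gives both |t − 9| < 9/2 and |t − 9| < (27/2)ϵ, so |3/t − (1/3)| < ϵ.

δ = min(9/2, (27/2)ϵ)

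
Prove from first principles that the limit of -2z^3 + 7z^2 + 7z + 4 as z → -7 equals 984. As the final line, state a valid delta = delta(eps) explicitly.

delta = min(1, eps/436)

Let eps > 0. We want delta > 0 such that 0 < |z + 7| < delta implies |(-2z^3 + 7z^2 + 7z + 4) − 984| < eps.
(-2z^3 + 7z^2 + 7z + 4) − 984 = -2z^3 + 7z^2 + 7z - 980 = (z + 7)(-2z^2 + 21z - 140).
So |(-2z^3 + 7z^2 + 7z + 4) − 984| = |z + 7|·|-2z^2 + 21z - 140|.
Require delta ≤ 1. Then |z + 7| < 1 gives |z| < 8, and by the triangle inequality |-2z^2 + 21z - 140| ≤ 2·8^2 + 21·8 + 140 = 436.
Hence |(-2z^3 + 7z^2 + 7z + 4) − 984| ≤ 436|z + 7| < eps provided |z + 7| < eps/436.
Choosing delta = min(1, eps/436) ensures both conditions, hence |(-2z^3 + 7z^2 + 7z + 4) − 984| < eps.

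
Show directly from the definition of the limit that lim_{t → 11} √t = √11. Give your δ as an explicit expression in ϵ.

δ = min(11, √11·ϵ)

Suppose ϵ > 0. We want δ > 0 such that 0 < |t − 11| < δ implies |√t − √11| < ϵ.
Rationalise: √t − √11 = (t − 11)/(√t + √11), so |√t − √11| = |t − 11|/(√t + √11).
Restrict δ ≤ 11 so that |t − 11| < 11 forces t > 0, and then √t + √11 > √11.
Hence |√t − √11| < |t − 11|/√11, which is < ϵ once |t − 11| < √11·ϵ.
Take δ = min(11, √11·ϵ). If 0 < |t − 11| < δ then t > 0 and |√t − √11| < |t − 11|/√11 < ϵ.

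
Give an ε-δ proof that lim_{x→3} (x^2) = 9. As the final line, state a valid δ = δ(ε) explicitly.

δ = min(1, ε/7)

Fix ε > 0. We seek δ > 0 with 0 < |x − 3| < δ ⇒ |x^2 − 9| < ε.
Factor: x^2 − 9 = (x − 3)(x + 3), so |x^2 − 9| = |x − 3|·|x + 3|.
Restrict δ ≤ 1. Then |x − 3| < 1 gives |x| < 4, so by the triangle inequality |x + 3| ≤ 4 + 3 = 7.
Hence |x^2 − 9| ≤ 7|x − 3|, which is < ε once |x − 3| < ε/7.
Take δ = min(1, ε/7). If 0 < |x − 3| < δ then both bounds hold and |x^2 − 9| ≤ 7|x − 3| < 7·(ε/7) = ε.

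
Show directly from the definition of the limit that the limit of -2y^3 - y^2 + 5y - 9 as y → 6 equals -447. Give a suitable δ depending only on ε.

δ = min(1, ε/262)

Suppose ε > 0. We want δ > 0 such that 0 < |y − 6| < δ implies |(-2y^3 - y^2 + 5y - 9) + 447| < ε.
(-2y^3 - y^2 + 5y - 9) + 447 = -2y^3 - y^2 + 5y + 438 = (y − 6)(-2y^2 - 13y - 73).
So |(-2y^3 - y^2 + 5y - 9) + 447| = |y − 6|·|-2y^2 - 13y - 73|.
Require δ ≤ 1. Then |y − 6| < 1 gives |y| < 7, and by the triangle inequality |-2y^2 - 13y - 73| ≤ 2·7^2 + 13·7 + 73 = 262.
Hence |(-2y^3 - y^2 + 5y - 9) + 447| ≤ 262|y − 6| < ε provided |y − 6| < ε/262.
Take δ = min(1, ε/262). Then 0 < |y − 6| < δ gives both |y − 6| < 1 and |y − 6| < ε/262, so |(-2y^3 - y^2 + 5y - 9) + 447| < ε.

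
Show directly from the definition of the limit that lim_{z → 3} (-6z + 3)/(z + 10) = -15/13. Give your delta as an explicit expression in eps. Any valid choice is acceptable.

delta = min(13/2, (169/126)eps)

Let eps > 0. We want delta > 0 with 0 < |z − 3| < delta ⇒ |(-6z + 3)/(z + 10) + 15/13| < eps.
Combining over a common denominator, (-6z + 3)/(z + 10) + 15/13 = [(-6z + 3)·13 − (-15)·(z + 10)] / [13·(z + 10)] = -63(z − 3) / (13(z + 10)).
So |(-6z + 3)/(z + 10) + 15/13| = 63|z − 3| / (13·|z + 10|).
Restrict delta ≤ 13/2. Then |z − 3| < 13/2 gives |z + 10| = |(z − 3) + 13| ≥ 13 − 13/2 = 13/2.
Hence |(-6z + 3)/(z + 10) + 15/13| < 63|z − 3|/(13·(13/2)) = (126/169)|z − 3|, which is < eps once |z − 3| < (169/126)eps.
Take delta = min(13/2, (169/126)eps). Then 0 < |z − 3| < delta forces both bounds, so |(-6z + 3)/(z + 10) + 15/13| < eps.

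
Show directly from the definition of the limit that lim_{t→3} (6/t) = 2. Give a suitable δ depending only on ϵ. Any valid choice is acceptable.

δ = min(3/2, (3/4)ϵ)

Let ϵ > 0. We seek δ > 0 such that 0 < |t − 3| < δ implies |6/t − 2| < ϵ.
|6/t − 2| = 6·|3 − t|/(3·|t|) = 6|t − 3|/(3|t|).
Require δ ≤ 3/2 so that |t| > 3 − 3/2 = 3/2, hence 3|t| > 9/2.
Then |6/t − 2| < 6|t − 3|/(9/2), which is < ϵ when |t − 3| < (3/4)ϵ.
Take δ = min(3/2, (3/4)ϵ). Then 0 < |t − 3| < δ gives both |t − 3| < 3/2 and |t − 3| < (3/4)ϵ, so |6/t − 2| < ϵ.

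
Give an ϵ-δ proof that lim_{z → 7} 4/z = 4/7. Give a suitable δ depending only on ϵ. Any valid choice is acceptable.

δ = min(7/2, (49/8)ϵ)

Let ϵ > 0 be given. We seek δ > 0 such that 0 < |z − 7| < δ implies |4/z − (4/7)| < ϵ.
|4/z − (4/7)| = 4·|7 − z|/(7·|z|) = 4|z − 7|/(7|z|).
Restrict δ ≤ 7/2. Then |z − 7| < 7/2 gives |z| > 7/2, so 7|z| > 49/2.
Then |4/z − (4/7)| < 4|z − 7|/(49/2), which is < ϵ when |z − 7| < (49/8)ϵ.
Take δ = min(7/2, (49/8)ϵ). Then 0 < |z − 7| < δ gives both |z − 7| < 7/2 and |z − 7| < (49/8)ϵ, so |4/z − (4/7)| < ϵ.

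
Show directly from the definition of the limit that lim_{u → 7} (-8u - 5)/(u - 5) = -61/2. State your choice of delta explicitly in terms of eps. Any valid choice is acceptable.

delta = min(1, (2/45)eps)

Let eps > 0. We want delta > 0 with 0 < |u − 7| < delta ⇒ |(-8u - 5)/(u - 5) + 61/2| < eps.
Combining over a common denominator, (-8u - 5)/(u - 5) + 61/2 = [(-8u - 5)·2 − (-61)·(u - 5)] / [2·(u - 5)] = 45(u − 7) / (2(u - 5)).
So |(-8u - 5)/(u - 5) + 61/2| = 45|u − 7| / (2·|u − 5|).
Restrict delta ≤ 1. Then |u − 7| < 1 gives |u − 5| = |(u − 7) + 2| ≥ 2 − 1 = 1.
Hence |(-8u - 5)/(u - 5) + 61/2| < 45|u − 7|/(2·1) = (45/2)|u − 7|, which is < eps once |u − 7| < (2/45)eps.
Take delta = min(1, (2/45)eps). Then 0 < |u − 7| < delta forces both bounds, so |(-8u - 5)/(u - 5) + 61/2| < eps.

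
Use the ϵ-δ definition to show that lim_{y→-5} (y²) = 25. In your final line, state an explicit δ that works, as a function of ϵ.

Fix ϵ > 0. We seek δ > 0 with 0 < |y + 5| < δ ⇒ |y² − 25| < ϵ.
Factor: y² − 25 = (y + 5)(y - 5), so |y² − 25| = |y + 5|·|y - 5|.
Impose δ ≤ 1 so that |y| < 6; then |y - 5| ≤ 11.
Hence |y² − 25| ≤ 11|y + 5|, which is < ϵ once |y + 5| < ϵ/11.
Take δ = min(1, ϵ/11). If 0 < |y + 5| < δ then both bounds hold and |y² − 25| ≤ 11|y + 5| < 11·(ϵ/11) = ϵ.

δ = min(1, ϵ/11)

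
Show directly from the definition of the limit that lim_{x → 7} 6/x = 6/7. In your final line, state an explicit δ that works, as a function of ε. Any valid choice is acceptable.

Let ε > 0. We seek δ > 0 such that 0 < |x − 7| < δ implies |6/x − (6/7)| < ε.
|6/x − (6/7)| = 6·|7 − x|/(7·|x|) = 6|x − 7|/(7|x|).
Require δ ≤ 7/2 so that |x| > 7 − 7/2 = 7/2, hence 7|x| > 49/2.
Then |6/x − (6/7)| < 6|x − 7|/(49/2), which is < ε when |x − 7| < (49/12)ε.
Take δ = min(7/2, (49/12)ε). Then 0 < |x − 7| < δ gives both |x − 7| < 7/2 and |x − 7| < (49/12)ε, so |6/x − (6/7)| < ε.

δ = min(7/2, (49/12)ε)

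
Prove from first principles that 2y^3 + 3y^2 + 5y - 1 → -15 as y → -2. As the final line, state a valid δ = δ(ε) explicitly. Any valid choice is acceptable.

Let ε > 0. We want δ > 0 such that 0 < |y + 2| < δ implies |(2y^3 + 3y^2 + 5y - 1) + 15| < ε.
(2y^3 + 3y^2 + 5y - 1) + 15 = 2y^3 + 3y^2 + 5y + 14 = (y + 2)(2y^2 - y + 7).
So |(2y^3 + 3y^2 + 5y - 1) + 15| = |y + 2|·|2y^2 - y + 7|.
Require δ ≤ 1. Then |y + 2| < 1 gives |y| < 3, and by the triangle inequality |2y^2 - y + 7| ≤ 2·3^2 + 3 + 7 = 28.
Hence |(2y^3 + 3y^2 + 5y - 1) + 15| ≤ 28|y + 2| < ε provided |y + 2| < ε/28.
Choosing δ = min(1, ε/28) ensures both conditions, hence |(2y^3 + 3y^2 + 5y - 1) + 15| < ε.

δ = min(1, ε/28)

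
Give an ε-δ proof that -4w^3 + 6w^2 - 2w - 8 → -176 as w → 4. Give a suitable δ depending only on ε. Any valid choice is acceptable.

Fix ε > 0. We want δ > 0 such that 0 < |w − 4| < δ implies |(-4w^3 + 6w^2 - 2w - 8) + 176| < ε.
(-4w^3 + 6w^2 - 2w - 8) + 176 = -4w^3 + 6w^2 - 2w + 168 = (w − 4)(-4w^2 - 10w - 42).
So |(-4w^3 + 6w^2 - 2w - 8) + 176| = |w − 4|·|-4w^2 - 10w - 42|.
Assume first that |w − 4| < 1, so |w| < 5. Then |-4w^2 - 10w - 42| ≤ 4·5^2 + 10·5 + 42 = 192.
Hence |(-4w^3 + 6w^2 - 2w - 8) + 176| ≤ 192|w − 4| < ε provided |w − 4| < ε/192.
Take δ = min(1, ε/192). Then 0 < |w − 4| < δ gives both |w − 4| < 1 and |w − 4| < ε/192, so |(-4w^3 + 6w^2 - 2w - 8) + 176| < ε.

δ = min(1, ε/192)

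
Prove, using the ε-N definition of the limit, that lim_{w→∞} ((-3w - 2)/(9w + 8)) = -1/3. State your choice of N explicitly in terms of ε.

N = (2/27)/ε

Let ε > 0 be given. We seek N > 0 such that w > N implies |(-3w - 2)/(9w + 8) + 1/3| < ε.
(-3w - 2)/(9w + 8) + 1/3 = (9(-3w - 2) − (-3)(9w + 8)) / (9(9w + 8)) = 6/(9(9w + 8)).
For w > 0 we have 9w + 8 > 9w, so |(-3w - 2)/(9w + 8) + 1/3| = 6/(9(9w + 8)) < 6/(9·9w) = (2/27)/w.
Thus |(-3w - 2)/(9w + 8) + 1/3| < ε whenever w > (2/27)/ε.
Take N = (2/27)/ε. If w > N then |(-3w - 2)/(9w + 8) + 1/3| < (2/27)/w < ε.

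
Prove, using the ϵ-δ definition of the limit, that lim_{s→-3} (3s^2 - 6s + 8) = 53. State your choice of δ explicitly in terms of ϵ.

Let ϵ > 0 be given. We want δ > 0 such that 0 < |s + 3| < δ implies |(3s^2 - 6s + 8) − 53| < ϵ.
(3s^2 - 6s + 8) − 53 = 3s^2 - 6s - 45 = (s + 3)(3s - 15).
So |(3s^2 - 6s + 8) − 53| = |s + 3|·|3s - 15|.
Assume first that |s + 3| < 1, so |s| < 4. Then |3s - 15| ≤ 3·4 + 15 = 27.
Hence |(3s^2 - 6s + 8) − 53| ≤ 27|s + 3| < ϵ provided |s + 3| < ϵ/27.
Take δ = min(1, ϵ/27). Then 0 < |s + 3| < δ gives both |s + 3| < 1 and |s + 3| < ϵ/27, so |(3s^2 - 6s + 8) − 53| < ϵ.

δ = min(1, ϵ/27)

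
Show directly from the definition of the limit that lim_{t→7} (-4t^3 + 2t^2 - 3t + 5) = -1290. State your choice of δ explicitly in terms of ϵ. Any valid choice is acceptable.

δ = min(1, ϵ/649)

Fix ϵ > 0. We want δ > 0 such that 0 < |t − 7| < δ implies |(-4t^3 + 2t^2 - 3t + 5) + 1290| < ϵ.
(-4t^3 + 2t^2 - 3t + 5) + 1290 = -4t^3 + 2t^2 - 3t + 1295 = (t − 7)(-4t^2 - 26t - 185).
So |(-4t^3 + 2t^2 - 3t + 5) + 1290| = |t − 7|·|-4t^2 - 26t - 185|.
Assume first that |t − 7| < 1, so |t| < 8. Then |-4t^2 - 26t - 185| ≤ 4·8^2 + 26·8 + 185 = 649.
Hence |(-4t^3 + 2t^2 - 3t + 5) + 1290| ≤ 649|t − 7| < ϵ provided |t − 7| < ϵ/649.
Take δ = min(1, ϵ/649). Then 0 < |t − 7| < δ gives both |t − 7| < 1 and |t − 7| < ϵ/649, so |(-4t^3 + 2t^2 - 3t + 5) + 1290| < ϵ.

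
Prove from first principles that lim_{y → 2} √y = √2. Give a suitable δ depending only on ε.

Let ε > 0. We want δ > 0 such that 0 < |y − 2| < δ implies |√y − √2| < ε.
Multiplying by the conjugate, |√y − √2| = |y − 2|/(√y + √2).
Restrict δ ≤ 2 so that |y − 2| < 2 forces y > 0, and then √y + √2 > √2.
Hence |√y − √2| < |y − 2|/√2, which is < ε once |y − 2| < √2·ε.
Take δ = min(2, √2·ε). If 0 < |y − 2| < δ then y > 0 and |√y − √2| < |y − 2|/√2 < ε.

δ = min(2, √2·ε)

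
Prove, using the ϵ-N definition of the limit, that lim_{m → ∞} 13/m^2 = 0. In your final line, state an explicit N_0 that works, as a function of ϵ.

N_0 = (13/ϵ)^{1/2}

Fix ϵ > 0. For m ≥ 1, |13/m^2 − 0| = 13/m^2.
13/m^2 < ϵ ⇔ m^2 > 13/ϵ ⇔ m > (13/ϵ)^{1/2}.
Take N_0 = (13/ϵ)^{1/2}. Then m > N_0 implies 13/m^2 < ϵ.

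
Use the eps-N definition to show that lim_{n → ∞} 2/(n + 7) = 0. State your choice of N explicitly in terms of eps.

Let eps > 0 be given. For n ≥ 1, |2/(n + 7) − 0| = 2/(n + 7) ≤ 2/n.
We need 2/n < eps, i.e. n > 2/eps.
Take N = 2/eps. If n > N then |2/(n + 7)| ≤ 2/n < eps.

N = 2/eps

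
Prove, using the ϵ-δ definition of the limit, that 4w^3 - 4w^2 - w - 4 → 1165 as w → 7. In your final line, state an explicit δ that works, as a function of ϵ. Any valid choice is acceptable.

δ = min(2, ϵ/707)

Let ϵ > 0 be given. We want δ > 0 such that 0 < |w − 7| < δ implies |(4w^3 - 4w^2 - w - 4) − 1165| < ϵ.
(4w^3 - 4w^2 - w - 4) − 1165 = 4w^3 - 4w^2 - w - 1169 = (w − 7)(4w^2 + 24w + 167).
So |(4w^3 - 4w^2 - w - 4) − 1165| = |w − 7|·|4w^2 + 24w + 167|.
Assume first that |w − 7| < 2, so |w| < 9. Then |4w^2 + 24w + 167| ≤ 4·9^2 + 24·9 + 167 = 707.
Hence |(4w^3 - 4w^2 - w - 4) − 1165| ≤ 707|w − 7| < ϵ provided |w − 7| < ϵ/707.
Choosing δ = min(2, ϵ/707) ensures both conditions, hence |(4w^3 - 4w^2 - w - 4) − 1165| < ϵ.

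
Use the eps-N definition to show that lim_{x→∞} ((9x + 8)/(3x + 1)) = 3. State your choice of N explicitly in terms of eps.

Suppose eps > 0. We seek N > 0 such that x > N implies |(9x + 8)/(3x + 1) − 3| < eps.
(9x + 8)/(3x + 1) − 3 = (3(9x + 8) − 9(3x + 1)) / (3(3x + 1)) = 15/(3(3x + 1)).
For x > 0 we have 3x + 1 > 3x, so |(9x + 8)/(3x + 1) − 3| = 15/(3(3x + 1)) < 15/(3·3x) = (5/3)/x.
Thus |(9x + 8)/(3x + 1) − 3| < eps whenever x > (5/3)/eps.
Take N = (5/3)/eps. If x > N then |(9x + 8)/(3x + 1) − 3| < (5/3)/x < eps.

N = (5/3)/eps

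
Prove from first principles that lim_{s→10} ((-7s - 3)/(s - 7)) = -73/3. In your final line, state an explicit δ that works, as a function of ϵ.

δ = min(3/2, (9/104)ϵ)

Suppose ϵ > 0. We want δ > 0 with 0 < |s − 10| < δ ⇒ |(-7s - 3)/(s - 7) + 73/3| < ϵ.
Combining over a common denominator, (-7s - 3)/(s - 7) + 73/3 = [(-7s - 3)·3 − (-73)·(s - 7)] / [3·(s - 7)] = 52(s − 10) / (3(s - 7)).
So |(-7s - 3)/(s - 7) + 73/3| = 52|s − 10| / (3·|s − 7|).
Require δ ≤ 3/2, so |s − 7| ≥ |3| − |s − 10| > 3 − 3/2 = 3/2.
Hence |(-7s - 3)/(s - 7) + 73/3| < 52|s − 10|/(3·(3/2)) = (104/9)|s − 10|, which is < ϵ once |s − 10| < (9/104)ϵ.
Take δ = min(3/2, (9/104)ϵ). Then 0 < |s − 10| < δ forces both bounds, so |(-7s - 3)/(s - 7) + 73/3| < ϵ.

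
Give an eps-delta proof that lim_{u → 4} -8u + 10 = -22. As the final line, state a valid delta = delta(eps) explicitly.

delta = eps/8

Let eps > 0. We need delta > 0 so that 0 < |u − 4| < delta implies |(-8u + 10) + 22| < eps.
Since (-8u + 10) + 22 = -8(u − 4), we have |(-8u + 10) + 22| = 8|u − 4|.
Thus it suffices that |u − 4| < eps/8.
Choosing delta = eps/8 gives |(-8u + 10) + 22| = 8|u − 4| < eps whenever |u − 4| < delta.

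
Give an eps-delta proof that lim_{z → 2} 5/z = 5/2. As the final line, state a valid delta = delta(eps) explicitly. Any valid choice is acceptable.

Suppose eps > 0. We seek delta > 0 such that 0 < |z − 2| < delta implies |5/z − (5/2)| < eps.
|5/z − (5/2)| = 5·|2 − z|/(2·|z|) = 5|z − 2|/(2|z|).
Restrict delta ≤ 1. Then |z − 2| < 1 gives |z| > 1, so 2|z| > 2.
Then |5/z − (5/2)| < 5|z − 2|/2, which is < eps when |z − 2| < (2/5)eps.
Take delta = min(1, (2/5)eps). Then 0 < |z − 2| < delta gives both |z − 2| < 1 and |z − 2| < (2/5)eps, so |5/z − (5/2)| < eps.

delta = min(1, (2/5)eps)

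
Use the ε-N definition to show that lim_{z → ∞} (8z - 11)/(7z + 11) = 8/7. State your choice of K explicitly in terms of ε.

K = (165/49)/ε

Fix ε > 0. We seek K > 0 such that z > K implies |(8z - 11)/(7z + 11) − (8/7)| < ε.
(8z - 11)/(7z + 11) − (8/7) = (7(8z - 11) − 8(7z + 11)) / (7(7z + 11)) = -165/(7(7z + 11)).
For z > 0 we have 7z + 11 > 7z, so |(8z - 11)/(7z + 11) − (8/7)| = 165/(7(7z + 11)) < 165/(7·7z) = (165/49)/z.
Thus |(8z - 11)/(7z + 11) − (8/7)| < ε whenever z > (165/49)/ε.
Take K = (165/49)/ε. If z > K then |(8z - 11)/(7z + 11) − (8/7)| < (165/49)/z < ε.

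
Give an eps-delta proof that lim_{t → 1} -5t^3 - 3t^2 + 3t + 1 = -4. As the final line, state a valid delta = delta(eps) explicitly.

delta = min(1, eps/41)

Fix eps > 0. We want delta > 0 such that 0 < |t − 1| < delta implies |(-5t^3 - 3t^2 + 3t + 1) + 4| < eps.
(-5t^3 - 3t^2 + 3t + 1) + 4 = -5t^3 - 3t^2 + 3t + 5 = (t − 1)(-5t^2 - 8t - 5).
So |(-5t^3 - 3t^2 + 3t + 1) + 4| = |t − 1|·|-5t^2 - 8t - 5|.
Require delta ≤ 1. Then |t − 1| < 1 gives |t| < 2, and by the triangle inequality |-5t^2 - 8t - 5| ≤ 5·2^2 + 8·2 + 5 = 41.
Hence |(-5t^3 - 3t^2 + 3t + 1) + 4| ≤ 41|t − 1| < eps provided |t − 1| < eps/41.
Take delta = min(1, eps/41). Then 0 < |t − 1| < delta gives both |t − 1| < 1 and |t − 1| < eps/41, so |(-5t^3 - 3t^2 + 3t + 1) + 4| < eps.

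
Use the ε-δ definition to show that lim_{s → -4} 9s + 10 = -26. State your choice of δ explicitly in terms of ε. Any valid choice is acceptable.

Fix ε > 0. We need δ > 0 so that 0 < |s + 4| < δ implies |(9s + 10) + 26| < ε.
Since (9s + 10) + 26 = 9(s + 4), we have |(9s + 10) + 26| = 9|s + 4|.
So 9|s + 4| < ε exactly when |s + 4| < ε/9.
Take δ = ε/9. If 0 < |s + 4| < δ then |(9s + 10) + 26| = 9|s + 4| < 9·(ε/9) = ε.

δ = ε/9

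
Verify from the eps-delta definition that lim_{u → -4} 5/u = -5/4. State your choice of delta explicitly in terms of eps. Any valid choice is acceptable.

delta = min(2, (8/5)eps)

Let eps > 0. We seek delta > 0 such that 0 < |u + 4| < delta implies |5/u + 5/4| < eps.
|5/u + 5/4| = 5·|-4 − u|/(4·|u|) = 5|u + 4|/(4|u|).
Restrict delta ≤ 2. Then |u + 4| < 2 gives |u| > 2, so 4|u| > 8.
Then |5/u + 5/4| < 5|u + 4|/8, which is < eps when |u + 4| < (8/5)eps.
Take delta = min(2, (8/5)eps). Then 0 < |u + 4| < delta gives both |u + 4| < 2 and |u + 4| < (8/5)eps, so |5/u + 5/4| < eps.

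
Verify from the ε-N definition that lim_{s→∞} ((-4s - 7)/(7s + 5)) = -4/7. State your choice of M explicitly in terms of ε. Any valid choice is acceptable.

Suppose ε > 0. We seek M > 0 such that s > M implies |(-4s - 7)/(7s + 5) + 4/7| < ε.
(-4s - 7)/(7s + 5) + 4/7 = (7(-4s - 7) − (-4)(7s + 5)) / (7(7s + 5)) = -29/(7(7s + 5)).
For s > 0 we have 7s + 5 > 7s, so |(-4s - 7)/(7s + 5) + 4/7| = 29/(7(7s + 5)) < 29/(7·7s) = (29/49)/s.
Thus |(-4s - 7)/(7s + 5) + 4/7| < ε whenever s > (29/49)/ε.
Take M = (29/49)/ε. If s > M then |(-4s - 7)/(7s + 5) + 4/7| < (29/49)/s < ε.

M = (29/49)/ε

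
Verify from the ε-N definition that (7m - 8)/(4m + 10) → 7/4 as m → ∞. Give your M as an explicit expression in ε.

M = (51/8)/ε

Let ε > 0. For m ≥ 1, |(7m - 8)/(4m + 10) − (7/4)| = |-102|/(4(4m + 10)) = 102/(4(4m + 10)).
Since 4m + 10 ≥ 4m for m ≥ 1, this is ≤ 102/(4·4m) = (51/8)/m.
So |(7m - 8)/(4m + 10) − (7/4)| < ε whenever m > (51/8)/ε.
Take M = (51/8)/ε. If m > M then |(7m - 8)/(4m + 10) − (7/4)| ≤ (51/8)/m < ε.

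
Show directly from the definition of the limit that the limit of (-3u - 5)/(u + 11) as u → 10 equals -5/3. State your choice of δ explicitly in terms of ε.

Let ε > 0 be given. We want δ > 0 with 0 < |u − 10| < δ ⇒ |(-3u - 5)/(u + 11) + 5/3| < ε.
Combining over a common denominator, (-3u - 5)/(u + 11) + 5/3 = [(-3u - 5)·21 − (-35)·(u + 11)] / [21·(u + 11)] = -28(u − 10) / (21(u + 11)).
So |(-3u - 5)/(u + 11) + 5/3| = 28|u − 10| / (21·|u + 11|).
Require δ ≤ 21/2, so |u + 11| ≥ |21| − |u − 10| > 21 − 21/2 = 21/2.
Hence |(-3u - 5)/(u + 11) + 5/3| < 28|u − 10|/(21·(21/2)) = (8/63)|u − 10|, which is < ε once |u − 10| < (63/8)ε.
Take δ = min(21/2, (63/8)ε). Then 0 < |u − 10| < δ forces both bounds, so |(-3u - 5)/(u + 11) + 5/3| < ε.

δ = min(21/2, (63/8)ε)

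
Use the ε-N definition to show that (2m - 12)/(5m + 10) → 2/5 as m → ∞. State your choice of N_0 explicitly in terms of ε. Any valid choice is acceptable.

N_0 = (16/5)/ε

Fix ε > 0. For m ≥ 1, |(2m - 12)/(5m + 10) − (2/5)| = |-80|/(5(5m + 10)) = 80/(5(5m + 10)).
Since 5m + 10 ≥ 5m for m ≥ 1, this is ≤ 80/(5·5m) = (16/5)/m.
So |(2m - 12)/(5m + 10) − (2/5)| < ε whenever m > (16/5)/ε.
Take N_0 = (16/5)/ε. If m > N_0 then |(2m - 12)/(5m + 10) − (2/5)| ≤ (16/5)/m < ε.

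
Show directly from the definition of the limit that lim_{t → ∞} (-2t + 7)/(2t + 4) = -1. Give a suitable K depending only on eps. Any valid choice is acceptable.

Suppose eps > 0. We seek K > 0 such that t > K implies |(-2t + 7)/(2t + 4) + 1| < eps.
(-2t + 7)/(2t + 4) + 1 = (2(-2t + 7) − (-2)(2t + 4)) / (2(2t + 4)) = 22/(2(2t + 4)).
For t > 0 we have 2t + 4 > 2t, so |(-2t + 7)/(2t + 4) + 1| = 22/(2(2t + 4)) < 22/(2·2t) = (11/2)/t.
Thus |(-2t + 7)/(2t + 4) + 1| < eps whenever t > (11/2)/eps.
Take K = (11/2)/eps. If t > K then |(-2t + 7)/(2t + 4) + 1| < (11/2)/t < eps.

K = (11/2)/eps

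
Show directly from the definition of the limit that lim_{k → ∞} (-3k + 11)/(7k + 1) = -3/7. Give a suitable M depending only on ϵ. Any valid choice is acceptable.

M = (80/49)/ϵ

Let ϵ > 0. For k ≥ 1, |(-3k + 11)/(7k + 1) + 3/7| = |80|/(7(7k + 1)) = 80/(7(7k + 1)).
Since 7k + 1 ≥ 7k for k ≥ 1, this is ≤ 80/(7·7k) = (80/49)/k.
So |(-3k + 11)/(7k + 1) + 3/7| < ϵ whenever k > (80/49)/ϵ.
Take M = (80/49)/ϵ. If k > M then |(-3k + 11)/(7k + 1) + 3/7| ≤ (80/49)/k < ϵ.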